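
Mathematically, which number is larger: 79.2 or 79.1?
79.2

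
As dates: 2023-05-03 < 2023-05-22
True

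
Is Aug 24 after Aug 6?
Yes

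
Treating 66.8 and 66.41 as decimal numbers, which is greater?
66.8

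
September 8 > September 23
False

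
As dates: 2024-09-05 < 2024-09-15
True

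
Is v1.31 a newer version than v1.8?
Yes. Version numbers are compared segment by segment as integers, not as decimals: minor version 31 > 8, so v1.31 > v1.8 (even though the decimal 1.31 < 1.8).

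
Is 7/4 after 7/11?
No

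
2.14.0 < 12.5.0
True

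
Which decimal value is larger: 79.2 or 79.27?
79.27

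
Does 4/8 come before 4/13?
Yes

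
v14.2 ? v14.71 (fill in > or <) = <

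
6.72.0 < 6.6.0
False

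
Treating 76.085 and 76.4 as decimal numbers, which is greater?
76.4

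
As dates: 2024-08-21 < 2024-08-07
False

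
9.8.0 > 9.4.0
True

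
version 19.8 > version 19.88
False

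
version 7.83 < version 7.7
False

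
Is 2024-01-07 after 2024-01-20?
No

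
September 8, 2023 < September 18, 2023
True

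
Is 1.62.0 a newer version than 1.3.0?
Yes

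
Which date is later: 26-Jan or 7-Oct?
7-Oct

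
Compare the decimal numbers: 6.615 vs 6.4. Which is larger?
6.615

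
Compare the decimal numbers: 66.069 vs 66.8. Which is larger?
66.8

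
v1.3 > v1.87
False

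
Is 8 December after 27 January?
Yes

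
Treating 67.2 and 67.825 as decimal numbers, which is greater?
67.825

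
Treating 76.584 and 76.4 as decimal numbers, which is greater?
76.584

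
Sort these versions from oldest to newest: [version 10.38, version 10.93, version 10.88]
[version 10.38, version 10.88, version 10.93]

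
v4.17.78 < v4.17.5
False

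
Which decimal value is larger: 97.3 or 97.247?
97.3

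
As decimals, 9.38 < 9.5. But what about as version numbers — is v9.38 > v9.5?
True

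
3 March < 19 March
True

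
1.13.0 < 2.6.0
True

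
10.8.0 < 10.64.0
True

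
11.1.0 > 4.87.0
True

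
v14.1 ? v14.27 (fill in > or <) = <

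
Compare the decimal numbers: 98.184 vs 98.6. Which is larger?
98.6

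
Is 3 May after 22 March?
Yes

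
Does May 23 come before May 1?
No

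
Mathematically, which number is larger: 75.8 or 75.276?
75.8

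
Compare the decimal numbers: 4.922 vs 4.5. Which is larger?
4.922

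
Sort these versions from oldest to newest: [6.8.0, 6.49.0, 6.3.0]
[6.3.0, 6.8.0, 6.49.0]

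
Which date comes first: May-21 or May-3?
May-3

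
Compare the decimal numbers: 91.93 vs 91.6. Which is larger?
91.93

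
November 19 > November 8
True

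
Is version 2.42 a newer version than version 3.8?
No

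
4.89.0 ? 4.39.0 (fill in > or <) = >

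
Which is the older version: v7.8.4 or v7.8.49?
v7.8.4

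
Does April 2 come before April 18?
Yes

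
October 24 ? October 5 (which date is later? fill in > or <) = >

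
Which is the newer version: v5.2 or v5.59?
v5.59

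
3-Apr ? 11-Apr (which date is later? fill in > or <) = <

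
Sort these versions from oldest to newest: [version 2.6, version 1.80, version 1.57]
[version 1.57, version 1.80, version 2.6]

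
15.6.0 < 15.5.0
False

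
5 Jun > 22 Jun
False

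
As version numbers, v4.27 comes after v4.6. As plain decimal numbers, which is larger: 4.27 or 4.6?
4.6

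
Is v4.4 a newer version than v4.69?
No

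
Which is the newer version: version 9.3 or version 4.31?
version 9.3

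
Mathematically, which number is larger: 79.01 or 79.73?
79.73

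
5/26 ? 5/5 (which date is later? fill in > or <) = >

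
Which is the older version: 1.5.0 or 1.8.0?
1.5.0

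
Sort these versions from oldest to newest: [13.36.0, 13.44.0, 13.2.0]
[13.2.0, 13.36.0, 13.44.0]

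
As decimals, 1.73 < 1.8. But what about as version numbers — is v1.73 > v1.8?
True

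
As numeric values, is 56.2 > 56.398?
False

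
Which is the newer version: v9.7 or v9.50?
v9.50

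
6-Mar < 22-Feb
False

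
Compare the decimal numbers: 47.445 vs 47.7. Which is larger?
47.7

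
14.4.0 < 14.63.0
True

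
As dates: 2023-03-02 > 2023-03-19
False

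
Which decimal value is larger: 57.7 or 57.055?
57.7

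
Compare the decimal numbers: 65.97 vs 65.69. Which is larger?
65.97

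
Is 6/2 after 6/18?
No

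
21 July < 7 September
True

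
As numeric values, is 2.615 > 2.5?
True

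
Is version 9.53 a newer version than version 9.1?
Yes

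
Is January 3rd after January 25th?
No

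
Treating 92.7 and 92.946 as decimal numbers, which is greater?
92.946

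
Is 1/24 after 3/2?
No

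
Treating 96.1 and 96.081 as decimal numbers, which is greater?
96.1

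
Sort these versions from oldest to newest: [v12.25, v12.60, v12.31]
[v12.25, v12.31, v12.60]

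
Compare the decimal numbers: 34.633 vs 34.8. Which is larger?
34.8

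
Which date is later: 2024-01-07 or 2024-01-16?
2024-01-16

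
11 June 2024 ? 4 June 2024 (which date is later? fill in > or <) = >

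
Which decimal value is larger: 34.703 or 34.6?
34.703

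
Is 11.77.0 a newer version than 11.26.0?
Yes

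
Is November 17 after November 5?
Yes. Day 17 comes after day 5 in November — this is a date comparison, not a decimal one (the decimal 11.17 would be smaller than 11.5).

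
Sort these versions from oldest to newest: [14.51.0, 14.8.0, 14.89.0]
[14.8.0, 14.51.0, 14.89.0]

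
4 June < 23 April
False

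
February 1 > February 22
False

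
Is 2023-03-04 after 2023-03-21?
No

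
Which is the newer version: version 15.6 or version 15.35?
version 15.35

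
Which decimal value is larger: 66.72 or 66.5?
66.72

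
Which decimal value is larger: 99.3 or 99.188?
99.3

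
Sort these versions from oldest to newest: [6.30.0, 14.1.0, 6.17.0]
[6.17.0, 6.30.0, 14.1.0]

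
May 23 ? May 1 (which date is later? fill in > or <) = >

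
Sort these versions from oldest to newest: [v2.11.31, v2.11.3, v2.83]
[v2.11.3, v2.11.31, v2.83]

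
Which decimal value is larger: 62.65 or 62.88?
62.88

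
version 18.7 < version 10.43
False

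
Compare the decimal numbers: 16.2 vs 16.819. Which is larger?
16.819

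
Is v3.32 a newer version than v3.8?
Yes. Version numbers are compared segment by segment as integers, not as decimals: minor version 32 > 8, so v3.32 > v3.8 (even though the decimal 3.32 < 3.8).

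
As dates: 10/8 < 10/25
True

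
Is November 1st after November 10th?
No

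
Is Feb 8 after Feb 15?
No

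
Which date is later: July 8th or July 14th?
July 14th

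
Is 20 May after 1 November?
No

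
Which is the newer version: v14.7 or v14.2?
v14.7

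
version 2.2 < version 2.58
True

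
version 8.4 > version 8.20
False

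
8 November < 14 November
True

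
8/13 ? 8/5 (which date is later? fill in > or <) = >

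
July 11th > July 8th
True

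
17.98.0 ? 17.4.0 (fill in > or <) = >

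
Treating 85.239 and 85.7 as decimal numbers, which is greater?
85.7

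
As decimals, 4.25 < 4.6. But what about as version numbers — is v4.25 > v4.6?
True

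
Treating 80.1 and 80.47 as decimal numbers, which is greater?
80.47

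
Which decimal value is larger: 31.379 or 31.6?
31.6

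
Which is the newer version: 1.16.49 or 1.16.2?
1.16.49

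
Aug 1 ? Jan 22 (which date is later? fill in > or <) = >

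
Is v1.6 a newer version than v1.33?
No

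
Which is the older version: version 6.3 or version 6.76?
version 6.3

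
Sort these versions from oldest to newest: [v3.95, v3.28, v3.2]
[v3.2, v3.28, v3.95]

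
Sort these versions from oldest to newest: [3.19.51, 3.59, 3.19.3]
[3.19.3, 3.19.51, 3.59]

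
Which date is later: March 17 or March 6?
March 17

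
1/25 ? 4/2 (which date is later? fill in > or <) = <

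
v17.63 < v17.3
False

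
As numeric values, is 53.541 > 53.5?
True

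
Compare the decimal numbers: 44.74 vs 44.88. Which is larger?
44.88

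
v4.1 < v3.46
False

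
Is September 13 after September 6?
Yes. Day 13 comes after day 6 in September — this is a date comparison, not a decimal one (the decimal 9.13 would be smaller than 9.6).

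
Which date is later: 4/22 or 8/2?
8/2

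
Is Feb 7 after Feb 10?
No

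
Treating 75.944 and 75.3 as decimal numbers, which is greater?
75.944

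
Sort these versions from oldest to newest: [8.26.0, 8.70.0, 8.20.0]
[8.20.0, 8.26.0, 8.70.0]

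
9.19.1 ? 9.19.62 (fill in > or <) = <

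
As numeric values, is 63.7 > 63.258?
True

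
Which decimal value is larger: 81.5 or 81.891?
81.891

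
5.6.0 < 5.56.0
True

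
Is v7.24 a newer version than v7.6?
Yes. Version numbers are compared segment by segment as integers, not as decimals: minor version 24 > 6, so v7.24 > v7.6 (even though the decimal 7.24 < 7.6).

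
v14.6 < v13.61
False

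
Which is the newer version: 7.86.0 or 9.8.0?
9.8.0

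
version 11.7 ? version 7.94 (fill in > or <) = >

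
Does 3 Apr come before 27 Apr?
Yes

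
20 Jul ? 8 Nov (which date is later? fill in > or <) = <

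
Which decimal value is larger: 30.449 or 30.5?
30.5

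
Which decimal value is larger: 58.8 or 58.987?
58.987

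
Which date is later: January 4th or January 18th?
January 18th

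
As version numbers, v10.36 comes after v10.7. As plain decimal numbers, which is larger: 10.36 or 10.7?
10.7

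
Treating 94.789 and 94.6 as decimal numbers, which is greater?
94.789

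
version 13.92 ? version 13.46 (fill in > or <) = >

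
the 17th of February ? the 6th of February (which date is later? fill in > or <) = >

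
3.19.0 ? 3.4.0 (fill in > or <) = >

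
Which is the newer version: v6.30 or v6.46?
v6.46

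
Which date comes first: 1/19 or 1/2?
1/2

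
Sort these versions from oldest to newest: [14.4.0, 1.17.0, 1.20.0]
[1.17.0, 1.20.0, 14.4.0]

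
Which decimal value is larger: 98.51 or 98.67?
98.67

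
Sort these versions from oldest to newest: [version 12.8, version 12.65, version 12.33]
[version 12.8, version 12.33, version 12.65]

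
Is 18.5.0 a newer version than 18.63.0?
No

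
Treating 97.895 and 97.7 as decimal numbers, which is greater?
97.895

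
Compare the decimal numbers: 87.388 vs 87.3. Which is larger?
87.388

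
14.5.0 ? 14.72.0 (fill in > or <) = <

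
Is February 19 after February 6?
Yes. Day 19 comes after day 6 in February — this is a date comparison, not a decimal one (the decimal 2.19 would be smaller than 2.6).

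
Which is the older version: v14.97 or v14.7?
v14.7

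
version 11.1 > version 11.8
False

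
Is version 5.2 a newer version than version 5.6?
No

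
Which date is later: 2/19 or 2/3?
2/19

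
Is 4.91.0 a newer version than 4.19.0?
Yes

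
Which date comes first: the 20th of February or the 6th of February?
the 6th of February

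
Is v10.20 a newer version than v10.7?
Yes. Version numbers are compared segment by segment as integers, not as decimals: minor version 20 > 7, so v10.20 > v10.7 (even though the decimal 10.20 < 10.7).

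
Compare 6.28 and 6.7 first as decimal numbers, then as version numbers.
As decimals: 6.28 < 6.7. As versions: v6.28 > v6.7 (minor version 28 > 7).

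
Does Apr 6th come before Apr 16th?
Yes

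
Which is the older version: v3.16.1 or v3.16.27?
v3.16.1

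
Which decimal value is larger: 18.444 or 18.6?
18.6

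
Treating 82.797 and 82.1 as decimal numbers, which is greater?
82.797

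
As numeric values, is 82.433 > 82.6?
False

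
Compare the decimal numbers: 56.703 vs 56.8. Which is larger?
56.8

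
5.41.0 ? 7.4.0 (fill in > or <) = <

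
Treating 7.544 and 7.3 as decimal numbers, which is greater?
7.544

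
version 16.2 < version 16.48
True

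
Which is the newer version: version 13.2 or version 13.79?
version 13.79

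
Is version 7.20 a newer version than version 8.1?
No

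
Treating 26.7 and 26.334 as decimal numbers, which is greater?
26.7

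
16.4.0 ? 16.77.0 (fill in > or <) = <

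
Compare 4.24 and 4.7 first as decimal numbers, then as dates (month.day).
As decimals: 4.24 < 4.7. As dates: 4/24 is later than 4/7 (day 24 > day 7).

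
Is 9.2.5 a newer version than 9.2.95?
No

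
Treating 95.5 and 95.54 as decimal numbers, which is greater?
95.54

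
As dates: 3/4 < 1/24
False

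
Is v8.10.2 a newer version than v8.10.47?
No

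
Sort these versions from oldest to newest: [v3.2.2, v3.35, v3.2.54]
[v3.2.2, v3.2.54, v3.35]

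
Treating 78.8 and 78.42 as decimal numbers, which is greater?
78.8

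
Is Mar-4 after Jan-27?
Yes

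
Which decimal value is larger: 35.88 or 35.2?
35.88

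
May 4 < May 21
True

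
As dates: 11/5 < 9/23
False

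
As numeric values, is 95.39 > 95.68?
False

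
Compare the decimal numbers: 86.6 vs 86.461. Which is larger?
86.6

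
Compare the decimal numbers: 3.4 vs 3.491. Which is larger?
3.491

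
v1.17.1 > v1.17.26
False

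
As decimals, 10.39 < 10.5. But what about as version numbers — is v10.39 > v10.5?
True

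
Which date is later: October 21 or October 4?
October 21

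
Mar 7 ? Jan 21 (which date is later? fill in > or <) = >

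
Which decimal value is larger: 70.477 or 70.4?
70.477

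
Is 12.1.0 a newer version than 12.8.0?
No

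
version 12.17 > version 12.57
False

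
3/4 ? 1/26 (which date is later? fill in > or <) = >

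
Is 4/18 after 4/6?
Yes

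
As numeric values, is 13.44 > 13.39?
True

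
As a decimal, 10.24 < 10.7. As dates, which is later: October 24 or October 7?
October 24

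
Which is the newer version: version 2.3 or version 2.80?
version 2.80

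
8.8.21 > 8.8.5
True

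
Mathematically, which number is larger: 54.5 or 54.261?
54.5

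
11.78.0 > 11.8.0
True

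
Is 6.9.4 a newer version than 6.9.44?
No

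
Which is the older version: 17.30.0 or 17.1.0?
17.1.0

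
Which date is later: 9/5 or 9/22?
9/22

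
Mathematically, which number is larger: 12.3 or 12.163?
12.3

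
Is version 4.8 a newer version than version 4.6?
Yes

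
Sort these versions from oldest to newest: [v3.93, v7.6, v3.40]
[v3.40, v3.93, v7.6]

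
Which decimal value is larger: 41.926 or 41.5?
41.926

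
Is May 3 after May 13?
No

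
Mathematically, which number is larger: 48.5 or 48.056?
48.5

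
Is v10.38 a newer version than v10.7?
Yes. Version numbers are compared segment by segment as integers, not as decimals: minor version 38 > 7, so v10.38 > v10.7 (even though the decimal 10.38 < 10.7).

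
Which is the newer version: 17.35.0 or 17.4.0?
17.35.0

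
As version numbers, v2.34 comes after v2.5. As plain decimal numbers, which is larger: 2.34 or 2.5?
2.5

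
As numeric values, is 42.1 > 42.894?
False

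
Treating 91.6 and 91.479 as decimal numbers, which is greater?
91.6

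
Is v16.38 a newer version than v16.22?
Yes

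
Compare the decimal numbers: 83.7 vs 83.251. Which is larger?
83.7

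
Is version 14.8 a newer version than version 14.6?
Yes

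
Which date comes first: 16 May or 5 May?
5 May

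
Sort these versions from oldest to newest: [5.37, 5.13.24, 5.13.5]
[5.13.5, 5.13.24, 5.37]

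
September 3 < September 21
True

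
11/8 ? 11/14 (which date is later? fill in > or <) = <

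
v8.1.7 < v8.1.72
True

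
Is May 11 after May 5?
Yes. Day 11 comes after day 5 in May — this is a date comparison, not a decimal one (the decimal 5.11 would be smaller than 5.5).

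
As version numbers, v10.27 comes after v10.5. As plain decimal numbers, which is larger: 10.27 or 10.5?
10.5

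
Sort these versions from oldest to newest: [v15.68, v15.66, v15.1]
[v15.1, v15.66, v15.68]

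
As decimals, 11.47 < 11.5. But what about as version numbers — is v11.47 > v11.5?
True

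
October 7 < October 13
True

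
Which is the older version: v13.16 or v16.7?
v13.16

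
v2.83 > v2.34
True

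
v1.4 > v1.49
False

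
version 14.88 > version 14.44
True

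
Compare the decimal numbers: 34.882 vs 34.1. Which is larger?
34.882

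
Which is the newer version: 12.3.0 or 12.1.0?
12.3.0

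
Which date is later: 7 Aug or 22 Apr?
7 Aug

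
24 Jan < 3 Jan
False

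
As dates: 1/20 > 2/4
False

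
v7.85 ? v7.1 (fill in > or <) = >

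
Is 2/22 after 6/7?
No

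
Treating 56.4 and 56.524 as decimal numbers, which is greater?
56.524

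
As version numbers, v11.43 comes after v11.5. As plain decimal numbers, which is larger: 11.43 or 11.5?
11.5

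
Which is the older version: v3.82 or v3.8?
v3.8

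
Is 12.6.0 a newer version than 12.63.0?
No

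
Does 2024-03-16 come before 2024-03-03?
No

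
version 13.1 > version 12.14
True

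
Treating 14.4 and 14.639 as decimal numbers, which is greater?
14.639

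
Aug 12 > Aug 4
True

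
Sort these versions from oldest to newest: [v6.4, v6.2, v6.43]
[v6.2, v6.4, v6.43]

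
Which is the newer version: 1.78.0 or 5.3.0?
5.3.0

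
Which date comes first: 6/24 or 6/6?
6/6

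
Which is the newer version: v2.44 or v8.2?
v8.2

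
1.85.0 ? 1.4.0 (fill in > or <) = >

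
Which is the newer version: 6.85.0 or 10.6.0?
10.6.0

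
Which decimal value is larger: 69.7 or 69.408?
69.7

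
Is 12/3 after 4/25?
Yes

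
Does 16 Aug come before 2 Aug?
No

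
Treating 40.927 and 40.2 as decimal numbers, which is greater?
40.927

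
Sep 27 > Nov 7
False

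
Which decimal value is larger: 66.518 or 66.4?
66.518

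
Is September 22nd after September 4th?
Yes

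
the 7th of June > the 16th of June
False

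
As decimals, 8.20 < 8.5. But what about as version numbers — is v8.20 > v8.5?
True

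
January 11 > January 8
True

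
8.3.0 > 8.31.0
False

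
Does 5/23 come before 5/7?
No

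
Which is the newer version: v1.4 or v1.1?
v1.4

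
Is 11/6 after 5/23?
Yes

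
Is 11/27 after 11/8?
Yes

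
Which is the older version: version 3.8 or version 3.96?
version 3.8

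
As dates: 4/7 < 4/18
True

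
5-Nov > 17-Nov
False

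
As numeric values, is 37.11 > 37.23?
False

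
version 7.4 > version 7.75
False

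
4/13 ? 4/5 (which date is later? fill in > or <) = >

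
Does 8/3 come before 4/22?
No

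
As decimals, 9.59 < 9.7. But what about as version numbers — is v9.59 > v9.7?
True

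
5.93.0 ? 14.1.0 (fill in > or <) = <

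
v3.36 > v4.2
False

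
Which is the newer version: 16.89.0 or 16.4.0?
16.89.0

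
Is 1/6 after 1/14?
No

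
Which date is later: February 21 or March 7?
March 7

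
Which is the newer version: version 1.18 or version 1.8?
version 1.18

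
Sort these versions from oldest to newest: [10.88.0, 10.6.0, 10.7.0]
[10.6.0, 10.7.0, 10.88.0]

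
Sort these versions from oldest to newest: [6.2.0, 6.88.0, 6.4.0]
[6.2.0, 6.4.0, 6.88.0]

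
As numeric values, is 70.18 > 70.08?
True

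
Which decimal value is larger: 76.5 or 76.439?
76.5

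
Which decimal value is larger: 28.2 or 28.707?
28.707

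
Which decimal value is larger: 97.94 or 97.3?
97.94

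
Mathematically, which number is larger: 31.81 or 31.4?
31.81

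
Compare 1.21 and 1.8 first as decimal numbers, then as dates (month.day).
As decimals: 1.21 < 1.8. As dates: 1/21 is later than 1/8 (day 21 > day 8).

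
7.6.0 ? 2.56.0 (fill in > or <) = >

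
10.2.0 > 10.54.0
False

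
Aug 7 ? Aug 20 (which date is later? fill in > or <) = <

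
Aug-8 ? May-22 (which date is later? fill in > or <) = >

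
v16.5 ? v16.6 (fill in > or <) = <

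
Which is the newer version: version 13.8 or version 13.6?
version 13.8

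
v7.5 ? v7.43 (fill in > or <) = <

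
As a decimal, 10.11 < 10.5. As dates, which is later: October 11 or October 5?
October 11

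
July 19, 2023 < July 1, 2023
False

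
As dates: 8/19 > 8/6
True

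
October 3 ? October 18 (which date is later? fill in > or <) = <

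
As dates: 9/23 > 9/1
True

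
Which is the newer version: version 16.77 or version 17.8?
version 17.8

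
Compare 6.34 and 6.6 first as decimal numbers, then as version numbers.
As decimals: 6.34 < 6.6. As versions: v6.34 > v6.6 (minor version 34 > 6).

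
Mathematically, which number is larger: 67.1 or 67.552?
67.552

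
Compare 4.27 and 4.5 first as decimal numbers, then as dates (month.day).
As decimals: 4.27 < 4.5. As dates: 4/27 is later than 4/5 (day 27 > day 5).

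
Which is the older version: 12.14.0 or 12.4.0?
12.4.0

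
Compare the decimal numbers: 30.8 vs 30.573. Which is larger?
30.8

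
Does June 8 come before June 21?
Yes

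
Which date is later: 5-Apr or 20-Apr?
20-Apr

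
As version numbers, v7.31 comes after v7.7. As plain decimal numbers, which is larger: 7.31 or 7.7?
7.7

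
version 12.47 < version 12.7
False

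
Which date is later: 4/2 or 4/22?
4/22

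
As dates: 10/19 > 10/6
True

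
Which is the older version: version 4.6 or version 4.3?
version 4.3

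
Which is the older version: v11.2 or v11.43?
v11.2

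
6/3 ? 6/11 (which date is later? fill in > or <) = <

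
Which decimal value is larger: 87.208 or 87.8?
87.8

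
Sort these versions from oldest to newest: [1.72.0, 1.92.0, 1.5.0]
[1.5.0, 1.72.0, 1.92.0]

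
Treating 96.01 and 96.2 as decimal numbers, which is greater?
96.2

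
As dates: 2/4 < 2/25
True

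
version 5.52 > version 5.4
True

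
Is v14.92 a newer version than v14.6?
Yes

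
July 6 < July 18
True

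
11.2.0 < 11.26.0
True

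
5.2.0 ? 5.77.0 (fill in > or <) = <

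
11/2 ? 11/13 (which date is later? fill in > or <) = <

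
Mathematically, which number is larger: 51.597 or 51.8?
51.8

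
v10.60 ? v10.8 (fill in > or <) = >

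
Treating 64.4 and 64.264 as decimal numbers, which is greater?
64.4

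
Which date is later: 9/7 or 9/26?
9/26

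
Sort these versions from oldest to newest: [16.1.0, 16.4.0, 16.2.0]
[16.1.0, 16.2.0, 16.4.0]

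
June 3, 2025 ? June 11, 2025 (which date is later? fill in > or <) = <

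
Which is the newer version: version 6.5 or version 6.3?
version 6.5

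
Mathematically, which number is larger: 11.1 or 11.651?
11.651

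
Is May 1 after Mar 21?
Yes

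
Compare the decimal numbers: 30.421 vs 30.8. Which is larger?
30.8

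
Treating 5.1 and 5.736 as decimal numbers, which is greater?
5.736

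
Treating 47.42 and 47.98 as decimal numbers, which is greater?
47.98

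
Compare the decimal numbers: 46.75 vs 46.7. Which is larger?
46.75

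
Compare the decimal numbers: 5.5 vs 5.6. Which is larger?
5.6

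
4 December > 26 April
True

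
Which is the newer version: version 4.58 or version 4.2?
version 4.58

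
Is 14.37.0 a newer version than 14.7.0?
Yes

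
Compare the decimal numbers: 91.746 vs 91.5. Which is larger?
91.746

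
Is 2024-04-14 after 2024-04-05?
Yes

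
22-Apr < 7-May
True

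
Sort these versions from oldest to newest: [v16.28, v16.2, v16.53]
[v16.2, v16.28, v16.53]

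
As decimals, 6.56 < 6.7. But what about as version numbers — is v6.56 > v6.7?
True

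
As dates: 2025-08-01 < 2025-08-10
True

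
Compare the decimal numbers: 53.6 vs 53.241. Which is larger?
53.6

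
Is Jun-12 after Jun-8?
Yes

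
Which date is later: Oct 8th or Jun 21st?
Oct 8th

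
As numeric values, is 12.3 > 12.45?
False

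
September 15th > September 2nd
True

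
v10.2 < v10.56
True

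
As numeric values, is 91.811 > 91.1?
True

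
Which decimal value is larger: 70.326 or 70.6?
70.6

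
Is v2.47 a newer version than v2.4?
Yes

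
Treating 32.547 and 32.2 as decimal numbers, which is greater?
32.547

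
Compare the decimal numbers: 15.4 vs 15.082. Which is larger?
15.4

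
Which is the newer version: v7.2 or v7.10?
v7.10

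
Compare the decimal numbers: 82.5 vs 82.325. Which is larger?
82.5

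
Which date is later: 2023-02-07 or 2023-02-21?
2023-02-21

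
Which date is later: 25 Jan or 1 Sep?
1 Sep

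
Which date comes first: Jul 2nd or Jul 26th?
Jul 2nd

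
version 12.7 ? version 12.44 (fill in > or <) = <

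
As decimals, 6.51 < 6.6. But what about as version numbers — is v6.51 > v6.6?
True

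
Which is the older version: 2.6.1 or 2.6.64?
2.6.1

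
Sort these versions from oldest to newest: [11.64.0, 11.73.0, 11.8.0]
[11.8.0, 11.64.0, 11.73.0]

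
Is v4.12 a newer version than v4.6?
Yes. Version numbers are compared segment by segment as integers, not as decimals: minor version 12 > 6, so v4.12 > v4.6 (even though the decimal 4.12 < 4.6).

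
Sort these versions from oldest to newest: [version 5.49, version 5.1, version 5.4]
[version 5.1, version 5.4, version 5.49]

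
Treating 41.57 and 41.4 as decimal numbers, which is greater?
41.57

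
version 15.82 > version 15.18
True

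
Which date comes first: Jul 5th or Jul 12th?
Jul 5th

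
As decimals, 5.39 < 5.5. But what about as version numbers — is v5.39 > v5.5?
True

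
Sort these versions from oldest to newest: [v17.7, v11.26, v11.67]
[v11.26, v11.67, v17.7]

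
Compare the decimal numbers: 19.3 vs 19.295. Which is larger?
19.3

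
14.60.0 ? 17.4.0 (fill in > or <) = <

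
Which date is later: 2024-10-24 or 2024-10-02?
2024-10-24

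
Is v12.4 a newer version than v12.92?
No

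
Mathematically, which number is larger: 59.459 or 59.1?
59.459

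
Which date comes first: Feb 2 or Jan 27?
Jan 27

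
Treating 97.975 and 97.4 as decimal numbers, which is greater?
97.975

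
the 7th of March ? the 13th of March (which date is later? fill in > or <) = <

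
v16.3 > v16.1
True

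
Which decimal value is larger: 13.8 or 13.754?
13.8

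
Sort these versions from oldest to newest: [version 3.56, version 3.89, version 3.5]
[version 3.5, version 3.56, version 3.89]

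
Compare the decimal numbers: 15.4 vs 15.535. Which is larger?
15.535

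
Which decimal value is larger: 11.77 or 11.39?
11.77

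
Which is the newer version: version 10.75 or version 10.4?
version 10.75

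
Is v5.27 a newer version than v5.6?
Yes. Version numbers are compared segment by segment as integers, not as decimals: minor version 27 > 6, so v5.27 > v5.6 (even though the decimal 5.27 < 5.6).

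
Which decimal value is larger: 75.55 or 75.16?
75.55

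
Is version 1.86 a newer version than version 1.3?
Yes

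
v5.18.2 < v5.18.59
True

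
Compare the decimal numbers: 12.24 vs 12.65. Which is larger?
12.65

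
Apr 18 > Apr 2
True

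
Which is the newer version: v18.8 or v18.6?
v18.8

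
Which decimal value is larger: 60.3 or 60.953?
60.953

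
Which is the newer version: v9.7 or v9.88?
v9.88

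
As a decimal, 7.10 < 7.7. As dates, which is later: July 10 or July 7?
July 10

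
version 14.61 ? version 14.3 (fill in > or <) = >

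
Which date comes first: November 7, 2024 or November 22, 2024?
November 7, 2024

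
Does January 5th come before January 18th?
Yes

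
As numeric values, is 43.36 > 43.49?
False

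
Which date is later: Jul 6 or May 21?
Jul 6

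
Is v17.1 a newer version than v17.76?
No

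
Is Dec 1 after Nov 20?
Yes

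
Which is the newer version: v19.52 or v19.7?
v19.52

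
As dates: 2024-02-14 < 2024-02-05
False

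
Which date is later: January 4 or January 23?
January 23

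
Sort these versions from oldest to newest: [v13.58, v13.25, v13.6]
[v13.6, v13.25, v13.58]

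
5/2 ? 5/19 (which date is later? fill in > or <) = <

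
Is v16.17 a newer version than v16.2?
Yes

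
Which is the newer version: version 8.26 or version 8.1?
version 8.26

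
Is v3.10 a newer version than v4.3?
No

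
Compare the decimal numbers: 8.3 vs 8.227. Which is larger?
8.3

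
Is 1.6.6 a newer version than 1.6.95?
No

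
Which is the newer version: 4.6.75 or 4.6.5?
4.6.75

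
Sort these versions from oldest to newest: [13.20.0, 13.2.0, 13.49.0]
[13.2.0, 13.20.0, 13.49.0]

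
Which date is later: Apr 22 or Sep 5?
Sep 5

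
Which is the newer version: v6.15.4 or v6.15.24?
v6.15.24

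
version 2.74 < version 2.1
False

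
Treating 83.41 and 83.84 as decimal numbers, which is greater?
83.84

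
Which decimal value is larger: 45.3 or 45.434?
45.434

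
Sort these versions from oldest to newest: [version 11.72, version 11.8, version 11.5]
[version 11.5, version 11.8, version 11.72]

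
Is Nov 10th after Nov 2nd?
Yes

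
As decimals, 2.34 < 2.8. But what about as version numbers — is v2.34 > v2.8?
True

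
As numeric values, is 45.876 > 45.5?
True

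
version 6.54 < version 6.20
False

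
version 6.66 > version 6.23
True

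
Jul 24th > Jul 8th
True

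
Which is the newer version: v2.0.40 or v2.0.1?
v2.0.40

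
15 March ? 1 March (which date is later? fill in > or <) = >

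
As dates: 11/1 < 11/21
True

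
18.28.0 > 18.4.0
True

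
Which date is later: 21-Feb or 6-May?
6-May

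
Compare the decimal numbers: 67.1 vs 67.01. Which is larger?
67.1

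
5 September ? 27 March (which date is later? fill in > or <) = >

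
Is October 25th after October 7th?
Yes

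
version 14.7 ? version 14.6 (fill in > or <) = >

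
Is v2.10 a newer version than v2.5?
Yes. Version numbers are compared segment by segment as integers, not as decimals: minor version 10 > 5, so v2.10 > v2.5 (even though the decimal 2.10 < 2.5).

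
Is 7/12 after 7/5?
Yes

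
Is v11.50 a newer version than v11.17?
Yes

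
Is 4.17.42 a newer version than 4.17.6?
Yes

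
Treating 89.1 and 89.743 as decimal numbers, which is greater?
89.743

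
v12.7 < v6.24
False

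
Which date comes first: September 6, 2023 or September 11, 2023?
September 6, 2023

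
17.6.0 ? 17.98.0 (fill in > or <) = <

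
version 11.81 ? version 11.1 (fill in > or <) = >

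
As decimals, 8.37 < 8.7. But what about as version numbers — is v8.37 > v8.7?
True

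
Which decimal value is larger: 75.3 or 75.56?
75.56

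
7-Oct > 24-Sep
True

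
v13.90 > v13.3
True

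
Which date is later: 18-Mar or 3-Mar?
18-Mar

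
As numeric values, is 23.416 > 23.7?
False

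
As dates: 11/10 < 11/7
False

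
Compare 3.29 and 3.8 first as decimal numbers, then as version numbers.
As decimals: 3.29 < 3.8. As versions: v3.29 > v3.8 (minor version 29 > 8).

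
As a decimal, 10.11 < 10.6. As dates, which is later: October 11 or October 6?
October 11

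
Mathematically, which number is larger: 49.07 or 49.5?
49.5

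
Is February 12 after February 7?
Yes. Day 12 comes after day 7 in February — this is a date comparison, not a decimal one (the decimal 2.12 would be smaller than 2.7).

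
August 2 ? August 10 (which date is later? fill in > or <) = <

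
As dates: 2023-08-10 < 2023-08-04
False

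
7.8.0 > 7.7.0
True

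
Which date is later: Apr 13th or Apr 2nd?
Apr 13th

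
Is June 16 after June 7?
Yes. Day 16 comes after day 7 in June — this is a date comparison, not a decimal one (the decimal 6.16 would be smaller than 6.7).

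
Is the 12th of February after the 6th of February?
Yes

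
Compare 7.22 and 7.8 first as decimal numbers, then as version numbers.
As decimals: 7.22 < 7.8. As versions: v7.22 > v7.8 (minor version 22 > 8).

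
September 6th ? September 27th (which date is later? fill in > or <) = <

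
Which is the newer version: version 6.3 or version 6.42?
version 6.42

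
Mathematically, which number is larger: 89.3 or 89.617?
89.617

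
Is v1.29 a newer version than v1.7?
Yes. Version numbers are compared segment by segment as integers, not as decimals: minor version 29 > 7, so v1.29 > v1.7 (even though the decimal 1.29 < 1.7).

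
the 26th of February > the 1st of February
True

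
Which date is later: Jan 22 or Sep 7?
Sep 7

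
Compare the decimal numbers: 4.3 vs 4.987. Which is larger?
4.987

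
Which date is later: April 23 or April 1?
April 23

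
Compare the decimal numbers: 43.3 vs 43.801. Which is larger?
43.801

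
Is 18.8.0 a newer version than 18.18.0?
No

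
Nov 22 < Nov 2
False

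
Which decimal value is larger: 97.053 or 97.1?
97.1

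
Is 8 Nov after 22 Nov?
No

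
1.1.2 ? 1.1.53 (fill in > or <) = <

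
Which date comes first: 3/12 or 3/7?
3/7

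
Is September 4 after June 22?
Yes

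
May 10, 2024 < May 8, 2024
False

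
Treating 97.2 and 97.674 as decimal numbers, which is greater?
97.674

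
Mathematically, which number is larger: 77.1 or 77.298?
77.298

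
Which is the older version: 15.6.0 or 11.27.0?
11.27.0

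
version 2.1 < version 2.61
True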